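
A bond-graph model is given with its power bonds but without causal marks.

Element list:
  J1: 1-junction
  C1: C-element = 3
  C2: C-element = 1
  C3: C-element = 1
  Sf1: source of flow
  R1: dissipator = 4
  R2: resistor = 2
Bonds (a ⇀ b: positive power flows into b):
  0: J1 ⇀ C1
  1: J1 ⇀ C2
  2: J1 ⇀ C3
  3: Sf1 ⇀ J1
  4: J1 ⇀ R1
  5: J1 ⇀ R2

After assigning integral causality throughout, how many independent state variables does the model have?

b3 →Sf1  (Sf1: flow source, stroke at near end)
b0 →J1  (J1 flow already set via bond 3)
b1 →J1  (J1 flow already set via bond 3)
b2 →J1  (J1 flow already set via bond 3)
b4 →J1  (1-jn J1 has f-setter on 3)
b5 →J1  (1-jn J1 has f-setter on 3)

3  (C1, C2, C3 all integral)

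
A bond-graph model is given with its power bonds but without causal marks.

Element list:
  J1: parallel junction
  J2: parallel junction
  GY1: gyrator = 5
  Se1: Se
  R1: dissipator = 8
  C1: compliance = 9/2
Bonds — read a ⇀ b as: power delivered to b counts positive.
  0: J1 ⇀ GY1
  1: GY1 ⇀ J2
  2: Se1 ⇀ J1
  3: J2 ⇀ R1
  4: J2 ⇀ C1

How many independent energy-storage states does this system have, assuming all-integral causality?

1  (C1 all integral)

β2 →J1  (source Se1 imposes e)
β0 →GY1  (J1 effort already set via bond 2)
β1 →GY1  (through GY1, causality inverts; strokes same side of GY1)
β4 →J2  (C1: C, integral causality)
β3 →R1  (J2: bond 4 brought effort, rest push out)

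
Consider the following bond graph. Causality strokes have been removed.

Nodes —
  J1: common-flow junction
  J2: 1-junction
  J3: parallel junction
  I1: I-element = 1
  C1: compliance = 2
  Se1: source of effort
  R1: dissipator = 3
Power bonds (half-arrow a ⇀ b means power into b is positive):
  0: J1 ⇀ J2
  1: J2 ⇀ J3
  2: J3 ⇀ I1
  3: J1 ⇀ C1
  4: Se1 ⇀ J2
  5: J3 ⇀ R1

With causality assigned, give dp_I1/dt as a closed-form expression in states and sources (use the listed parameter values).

β4 |J2  (Se1 (Se) sets effort on bond)
β2 |I1  (I1 outputs flow p/I1)
β3 |J1  (C1: C, integral causality)
β0 |J2  (J1: last free bond brings flow in)
β1 |J3  (closing 1-jn rule on J2)
β5 |R1  (J3 effort already set via bond 1)

dp_I1/dt = E_Se1 - q_C1/2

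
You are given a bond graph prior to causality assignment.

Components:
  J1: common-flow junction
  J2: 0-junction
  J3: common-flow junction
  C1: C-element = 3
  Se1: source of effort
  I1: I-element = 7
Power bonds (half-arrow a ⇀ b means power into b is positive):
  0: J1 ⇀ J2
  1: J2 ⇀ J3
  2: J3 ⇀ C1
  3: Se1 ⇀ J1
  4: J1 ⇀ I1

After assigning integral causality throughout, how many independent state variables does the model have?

2  (C1, I1 all integral)

b3 stroke→J1  (Se1 (Se) sets effort on bond)
b2 stroke→J3  (C1 integral (e out))
b1 stroke→J2  (J3: last free bond brings flow in)
b0 stroke→J1  (common-e at J2 fixed by 1)
b4 stroke→I1  (closing 1-jn rule on J1)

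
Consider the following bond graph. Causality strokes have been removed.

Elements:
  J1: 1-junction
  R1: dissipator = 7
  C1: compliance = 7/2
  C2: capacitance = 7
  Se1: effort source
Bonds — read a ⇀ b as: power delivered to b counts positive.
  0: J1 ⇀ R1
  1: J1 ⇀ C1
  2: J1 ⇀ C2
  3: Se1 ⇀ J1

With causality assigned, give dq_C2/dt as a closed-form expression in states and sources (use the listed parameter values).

#3 →J1  (Se1: effort source, stroke at far end)
#1 →J1  (C1 integral (e out))
#2 →J1  (C2: C, integral causality)
#0 →R1  (J1 needs exactly one f-in)

dq_C2/dt = E_Se1/7 - 2*q_C1/49 - q_C2/49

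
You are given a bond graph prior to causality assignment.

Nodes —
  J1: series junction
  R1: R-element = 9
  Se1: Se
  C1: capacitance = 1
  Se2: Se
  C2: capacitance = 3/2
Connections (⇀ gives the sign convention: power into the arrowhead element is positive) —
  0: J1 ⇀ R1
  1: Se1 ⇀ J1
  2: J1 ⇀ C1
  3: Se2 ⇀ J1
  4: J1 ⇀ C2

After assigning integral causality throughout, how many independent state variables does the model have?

2  (C1, C2 all integral)

b1 stroke at J1  (Se1 (Se) sets effort on bond)
b3 stroke at J1  (source Se2 imposes e)
b2 stroke at J1  (C1 integral (e out))
b4 stroke at J1  (C2: C, integral causality)
b0 stroke at R1  (closing 1-jn rule on J1)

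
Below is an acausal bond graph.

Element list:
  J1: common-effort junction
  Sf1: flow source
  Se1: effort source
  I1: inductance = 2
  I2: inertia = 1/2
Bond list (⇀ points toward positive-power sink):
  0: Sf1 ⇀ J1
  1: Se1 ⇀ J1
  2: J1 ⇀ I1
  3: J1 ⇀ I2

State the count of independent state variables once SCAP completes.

2  (I1, I2 all integral)

#0 →Sf1  (Sf1 fixes flow; stroke at Sf1)
#1 →J1  (Se1 (Se) sets effort on bond)
#2 →I1  (J1 effort already set via bond 1)
#3 →I2  (0-jn J1 has e-setter on 1)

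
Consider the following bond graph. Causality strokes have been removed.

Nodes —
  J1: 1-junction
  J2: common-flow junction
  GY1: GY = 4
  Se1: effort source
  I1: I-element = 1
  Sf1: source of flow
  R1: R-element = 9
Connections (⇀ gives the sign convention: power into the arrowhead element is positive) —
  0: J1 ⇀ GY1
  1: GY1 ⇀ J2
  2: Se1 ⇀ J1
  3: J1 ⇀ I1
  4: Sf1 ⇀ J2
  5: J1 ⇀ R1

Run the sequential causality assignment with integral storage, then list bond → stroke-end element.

bond 0 stroke→J1
bond 1 stroke→J2
bond 2 stroke→J1
bond 3 stroke→I1
bond 4 stroke→Sf1
bond 5 stroke→J1

bond 2 |J1  (source Se1 imposes e)
bond 4 |Sf1  (Sf1 fixes flow; stroke at Sf1)
bond 1 |J2  (1-jn J2 has f-setter on 4)
bond 0 |J1  (GY GY1: same side as bond 1)
bond 3 |I1  (I1: I, integral causality)
bond 5 |J1  (1-jn J1 has f-setter on 3)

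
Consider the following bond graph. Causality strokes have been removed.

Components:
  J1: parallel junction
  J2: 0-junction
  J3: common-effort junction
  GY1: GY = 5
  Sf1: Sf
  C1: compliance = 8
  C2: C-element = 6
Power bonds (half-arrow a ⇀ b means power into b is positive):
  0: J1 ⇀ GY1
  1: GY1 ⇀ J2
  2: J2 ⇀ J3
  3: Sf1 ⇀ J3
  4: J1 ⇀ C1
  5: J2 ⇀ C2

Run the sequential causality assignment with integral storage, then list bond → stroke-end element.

#3 stroke at Sf1  (source Sf1 imposes f)
#2 stroke at J3  (only one effort-in slot at J3)
#4 stroke at J1  (prefer integral on C1)
#0 stroke at GY1  (0-jn J1 has e-setter on 4)
#1 stroke at GY1  (through GY1, causality inverts; strokes same side of GY1)
#5 stroke at J2  (closing 0-jn rule on J2)

b0 stroke at GY1
b1 stroke at GY1
b2 stroke at J3
b3 stroke at Sf1
b4 stroke at J1
b5 stroke at J2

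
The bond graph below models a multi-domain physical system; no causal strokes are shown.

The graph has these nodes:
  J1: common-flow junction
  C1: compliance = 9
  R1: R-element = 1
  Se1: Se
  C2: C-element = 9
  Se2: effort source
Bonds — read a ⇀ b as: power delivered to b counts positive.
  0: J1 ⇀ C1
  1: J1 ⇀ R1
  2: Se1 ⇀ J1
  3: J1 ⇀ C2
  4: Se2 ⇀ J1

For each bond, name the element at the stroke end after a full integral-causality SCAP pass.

b2 stroke→J1  (Se1 (Se) sets effort on bond)
b4 stroke→J1  (Se2 fixes effort; stroke away)
b0 stroke→J1  (C1 integral (e out))
b3 stroke→J1  (C2 integral (e out))
b1 stroke→R1  (J1: last free bond brings flow in)

b0 stroke at J1
b1 stroke at R1
b2 stroke at J1
b3 stroke at J1
b4 stroke at J1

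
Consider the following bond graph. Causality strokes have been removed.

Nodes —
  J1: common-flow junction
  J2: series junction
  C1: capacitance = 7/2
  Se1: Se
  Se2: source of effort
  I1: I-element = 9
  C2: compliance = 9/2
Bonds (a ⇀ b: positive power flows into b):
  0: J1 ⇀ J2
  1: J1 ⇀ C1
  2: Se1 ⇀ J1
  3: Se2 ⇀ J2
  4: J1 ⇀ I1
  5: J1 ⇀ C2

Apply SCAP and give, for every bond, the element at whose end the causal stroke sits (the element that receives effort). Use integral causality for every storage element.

bond 0 stroke→J1
bond 1 stroke→J1
bond 2 stroke→J1
bond 3 stroke→J2
bond 4 stroke→I1
bond 5 stroke→J1

β2 →J1  (Se1: effort source, stroke at far end)
β3 →J2  (Se2 (Se) sets effort on bond)
β0 →J1  (J2: last free bond brings flow in)
β1 →J1  (C1 outputs effort q/C1)
β4 →I1  (I1 outputs flow p/I1)
β5 →J1  (common-f at J1 fixed by 4)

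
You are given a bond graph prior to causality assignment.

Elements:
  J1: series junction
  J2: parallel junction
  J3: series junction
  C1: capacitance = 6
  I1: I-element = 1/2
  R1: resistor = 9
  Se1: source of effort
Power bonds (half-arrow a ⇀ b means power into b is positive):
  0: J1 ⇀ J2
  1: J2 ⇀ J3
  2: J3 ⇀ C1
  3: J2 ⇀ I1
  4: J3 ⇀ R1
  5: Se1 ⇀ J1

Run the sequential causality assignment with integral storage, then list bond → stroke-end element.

#0 stroke at J2
#1 stroke at J3
#2 stroke at J3
#3 stroke at I1
#4 stroke at R1
#5 stroke at J1

β5 |J1  (source Se1 imposes e)
β0 |J2  (closing 1-jn rule on J1)
β1 |J3  (common-e at J2 fixed by 0)
β3 |I1  (0-jn J2 has e-setter on 0)
β2 |J3  (C1 outputs effort q/C1)
β4 |R1  (J3: last free bond brings flow in)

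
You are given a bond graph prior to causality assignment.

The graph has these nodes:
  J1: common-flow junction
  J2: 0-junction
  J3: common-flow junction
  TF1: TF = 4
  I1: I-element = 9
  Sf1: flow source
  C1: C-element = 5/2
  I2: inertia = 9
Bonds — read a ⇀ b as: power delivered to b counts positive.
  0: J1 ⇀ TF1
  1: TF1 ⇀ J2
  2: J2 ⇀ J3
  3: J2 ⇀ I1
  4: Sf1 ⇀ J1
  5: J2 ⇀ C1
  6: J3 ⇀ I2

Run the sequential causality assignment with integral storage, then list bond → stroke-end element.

b4 →Sf1  (source Sf1 imposes f)
b0 →J1  (J1 flow already set via bond 4)
b1 →TF1  (TF1 one-in-one-out from 0)
b3 →I1  (I1: I, integral causality)
b5 →J2  (C1 integral (e out))
b2 →J3  (0-jn J2 has e-setter on 5)
b6 →I2  (only one flow-in slot at J3)

bond 0 |J1
bond 1 |TF1
bond 2 |J3
bond 3 |I1
bond 4 |Sf1
bond 5 |J2
bond 6 |I2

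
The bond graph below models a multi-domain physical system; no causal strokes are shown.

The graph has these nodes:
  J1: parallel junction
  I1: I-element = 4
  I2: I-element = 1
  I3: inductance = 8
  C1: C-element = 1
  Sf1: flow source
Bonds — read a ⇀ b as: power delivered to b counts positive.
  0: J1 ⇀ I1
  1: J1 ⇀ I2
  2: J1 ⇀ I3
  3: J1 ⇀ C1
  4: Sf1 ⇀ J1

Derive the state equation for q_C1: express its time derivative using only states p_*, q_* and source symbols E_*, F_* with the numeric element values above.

β4 |Sf1  (Sf1 fixes flow; stroke at Sf1)
β0 |I1  (prefer integral on I1)
β1 |I2  (I2 outputs flow p/I2)
β2 |I3  (I3: I, integral causality)
β3 |J1  (closing 0-jn rule on J1)

dq_C1/dt = F_Sf1 - p_I1/4 - p_I2 - p_I3/8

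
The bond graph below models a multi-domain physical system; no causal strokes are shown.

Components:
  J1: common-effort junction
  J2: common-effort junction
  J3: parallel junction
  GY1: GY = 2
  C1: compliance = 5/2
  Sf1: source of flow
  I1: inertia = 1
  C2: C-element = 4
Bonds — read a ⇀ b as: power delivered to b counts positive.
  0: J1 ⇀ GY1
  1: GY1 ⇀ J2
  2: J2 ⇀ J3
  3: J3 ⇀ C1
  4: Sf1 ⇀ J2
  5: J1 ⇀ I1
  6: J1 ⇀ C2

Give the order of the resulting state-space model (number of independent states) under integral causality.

3  (C1, C2, I1 all integral)

#4 stroke→Sf1  (Sf1: flow source, stroke at near end)
#3 stroke→J3  (C1 outputs effort q/C1)
#2 stroke→J2  (J3 effort already set via bond 3)
#1 stroke→GY1  (0-jn J2 has e-setter on 2)
#0 stroke→GY1  (through GY1, causality inverts; strokes same side of GY1)
#5 stroke→I1  (I1 integral (f out))
#6 stroke→J1  (closing 0-jn rule on J1)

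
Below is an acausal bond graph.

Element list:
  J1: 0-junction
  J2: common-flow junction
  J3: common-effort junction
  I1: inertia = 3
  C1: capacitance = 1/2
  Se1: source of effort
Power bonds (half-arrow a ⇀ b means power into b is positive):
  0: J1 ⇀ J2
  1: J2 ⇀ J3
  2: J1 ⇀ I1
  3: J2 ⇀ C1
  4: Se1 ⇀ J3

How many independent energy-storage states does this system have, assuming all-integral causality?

#4 stroke at J3  (Se1 fixes effort; stroke away)
#1 stroke at J2  (J3: bond 4 brought effort, rest push out)
#2 stroke at I1  (I1 integral (f out))
#0 stroke at J1  (J1: last free bond brings effort in)
#3 stroke at J2  (J2 flow already set via bond 0)

2  (C1, I1 all integral)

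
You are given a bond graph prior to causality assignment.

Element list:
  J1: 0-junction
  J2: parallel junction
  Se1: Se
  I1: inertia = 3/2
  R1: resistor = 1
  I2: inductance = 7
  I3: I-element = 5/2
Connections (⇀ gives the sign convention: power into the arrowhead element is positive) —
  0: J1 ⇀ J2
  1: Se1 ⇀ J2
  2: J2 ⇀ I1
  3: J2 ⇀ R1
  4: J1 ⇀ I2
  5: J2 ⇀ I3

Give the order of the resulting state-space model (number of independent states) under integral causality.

3  (I1, I2, I3 all integral)

#1 stroke→J2  (source Se1 imposes e)
#0 stroke→J1  (J2 effort already set via bond 1)
#2 stroke→I1  (0-jn J2 has e-setter on 1)
#3 stroke→R1  (J2: bond 1 brought effort, rest push out)
#5 stroke→I3  (common-e at J2 fixed by 1)
#4 stroke→I2  (0-jn J1 has e-setter on 0)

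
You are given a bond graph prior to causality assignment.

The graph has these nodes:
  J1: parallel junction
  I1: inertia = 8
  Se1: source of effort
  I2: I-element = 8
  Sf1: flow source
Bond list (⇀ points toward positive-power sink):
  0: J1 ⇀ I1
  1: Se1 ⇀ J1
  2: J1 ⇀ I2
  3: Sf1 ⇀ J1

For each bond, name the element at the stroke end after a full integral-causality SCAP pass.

#1 stroke at J1  (Se1 (Se) sets effort on bond)
#3 stroke at Sf1  (Sf1 (Sf) sets flow on bond)
#0 stroke at I1  (J1 effort already set via bond 1)
#2 stroke at I2  (J1: bond 1 brought effort, rest push out)

#0 stroke→I1
#1 stroke→J1
#2 stroke→I2
#3 stroke→Sf1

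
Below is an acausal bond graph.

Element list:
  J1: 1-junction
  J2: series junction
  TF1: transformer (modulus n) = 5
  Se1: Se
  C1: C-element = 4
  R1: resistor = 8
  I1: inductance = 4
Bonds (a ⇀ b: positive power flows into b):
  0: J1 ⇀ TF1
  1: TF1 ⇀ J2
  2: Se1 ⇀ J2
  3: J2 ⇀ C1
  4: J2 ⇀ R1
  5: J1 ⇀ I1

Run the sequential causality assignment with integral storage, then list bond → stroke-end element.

b0 →J1
b1 →TF1
b2 →J2
b3 →J2
b4 →J2
b5 →I1

#2 stroke at J2  (Se1: effort source, stroke at far end)
#3 stroke at J2  (C1 integral (e out))
#5 stroke at I1  (I1 integral (f out))
#0 stroke at J1  (common-f at J1 fixed by 5)
#1 stroke at TF1  (through TF1, causality passes straight; one stroke at TF1)
#4 stroke at J2  (J2: bond 1 brought flow, rest push out)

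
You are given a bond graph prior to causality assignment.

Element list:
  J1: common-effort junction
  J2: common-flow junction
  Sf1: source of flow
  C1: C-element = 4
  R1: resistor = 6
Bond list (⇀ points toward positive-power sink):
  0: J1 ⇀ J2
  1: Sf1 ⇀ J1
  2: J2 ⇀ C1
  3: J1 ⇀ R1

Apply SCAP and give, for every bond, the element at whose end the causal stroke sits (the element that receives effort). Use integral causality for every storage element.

bond 0 stroke at J1
bond 1 stroke at Sf1
bond 2 stroke at J2
bond 3 stroke at R1

b1 |Sf1  (source Sf1 imposes f)
b2 |J2  (C1 outputs effort q/C1)
b0 |J1  (closing 1-jn rule on J2)
b3 |R1  (J1: bond 0 brought effort, rest push out)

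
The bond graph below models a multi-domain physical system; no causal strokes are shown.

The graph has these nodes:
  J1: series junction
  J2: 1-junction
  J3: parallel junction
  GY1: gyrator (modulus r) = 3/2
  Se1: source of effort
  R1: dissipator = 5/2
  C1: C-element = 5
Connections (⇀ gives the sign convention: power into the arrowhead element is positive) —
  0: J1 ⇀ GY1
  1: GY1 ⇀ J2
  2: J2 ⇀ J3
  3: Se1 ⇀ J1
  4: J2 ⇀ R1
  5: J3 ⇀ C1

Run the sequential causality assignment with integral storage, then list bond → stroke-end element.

bond 0 |GY1
bond 1 |GY1
bond 2 |J2
bond 3 |J1
bond 4 |J2
bond 5 |J3

β3 →J1  (Se1: effort source, stroke at far end)
β0 →GY1  (J1: last free bond brings flow in)
β1 →GY1  (GY GY1: same side as bond 0)
β2 →J2  (1-jn J2 has f-setter on 1)
β4 →J2  (J2: bond 1 brought flow, rest push out)
β5 →J3  (closing 0-jn rule on J3)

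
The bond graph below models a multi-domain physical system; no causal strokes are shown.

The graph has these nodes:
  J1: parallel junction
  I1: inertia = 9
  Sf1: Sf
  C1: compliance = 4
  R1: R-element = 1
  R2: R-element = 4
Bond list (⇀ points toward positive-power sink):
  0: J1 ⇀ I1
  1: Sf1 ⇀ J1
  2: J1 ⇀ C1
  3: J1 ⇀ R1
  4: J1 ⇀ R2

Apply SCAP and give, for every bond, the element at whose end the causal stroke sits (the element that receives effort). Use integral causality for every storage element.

bond 0 stroke→I1
bond 1 stroke→Sf1
bond 2 stroke→J1
bond 3 stroke→R1
bond 4 stroke→R2

b1 |Sf1  (source Sf1 imposes f)
b0 |I1  (I1 integral (f out))
b2 |J1  (prefer integral on C1)
b3 |R1  (common-e at J1 fixed by 2)
b4 |R2  (common-e at J1 fixed by 2)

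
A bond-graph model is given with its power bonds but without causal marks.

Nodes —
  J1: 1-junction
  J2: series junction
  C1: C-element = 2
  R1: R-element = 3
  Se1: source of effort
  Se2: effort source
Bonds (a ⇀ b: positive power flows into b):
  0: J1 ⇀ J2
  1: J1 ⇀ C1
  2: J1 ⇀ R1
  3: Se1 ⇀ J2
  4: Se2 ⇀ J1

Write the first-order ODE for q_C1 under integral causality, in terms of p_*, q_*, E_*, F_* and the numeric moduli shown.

dq_C1/dt = E_Se1/3 + E_Se2/3 - q_C1/6

bond 3 →J2  (source Se1 imposes e)
bond 4 →J1  (Se2 (Se) sets effort on bond)
bond 0 →J1  (only one flow-in slot at J2)
bond 1 →J1  (C1 integral (e out))
bond 2 →R1  (closing 1-jn rule on J1)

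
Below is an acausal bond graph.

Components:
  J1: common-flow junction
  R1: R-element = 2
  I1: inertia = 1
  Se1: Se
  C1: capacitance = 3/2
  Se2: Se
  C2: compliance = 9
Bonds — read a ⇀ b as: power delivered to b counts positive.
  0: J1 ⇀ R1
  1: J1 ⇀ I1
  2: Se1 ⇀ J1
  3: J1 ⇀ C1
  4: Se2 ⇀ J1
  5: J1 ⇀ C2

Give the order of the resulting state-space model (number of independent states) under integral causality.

3  (C1, C2, I1 all integral)

bond 2 →J1  (Se1 fixes effort; stroke away)
bond 4 →J1  (Se2 (Se) sets effort on bond)
bond 1 →I1  (I1: I, integral causality)
bond 0 →J1  (J1: bond 1 brought flow, rest push out)
bond 3 →J1  (common-f at J1 fixed by 1)
bond 5 →J1  (1-jn J1 has f-setter on 1)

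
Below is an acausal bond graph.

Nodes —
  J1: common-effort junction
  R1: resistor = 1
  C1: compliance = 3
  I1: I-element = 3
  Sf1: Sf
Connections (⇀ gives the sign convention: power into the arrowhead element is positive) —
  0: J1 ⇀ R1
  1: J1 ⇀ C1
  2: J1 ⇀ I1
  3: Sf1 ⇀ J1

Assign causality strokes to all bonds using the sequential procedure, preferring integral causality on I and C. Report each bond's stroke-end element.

#3 stroke→Sf1  (source Sf1 imposes f)
#1 stroke→J1  (C1 integral (e out))
#0 stroke→R1  (J1: bond 1 brought effort, rest push out)
#2 stroke→I1  (J1 effort already set via bond 1)

b0 stroke→R1
b1 stroke→J1
b2 stroke→I1
b3 stroke→Sf1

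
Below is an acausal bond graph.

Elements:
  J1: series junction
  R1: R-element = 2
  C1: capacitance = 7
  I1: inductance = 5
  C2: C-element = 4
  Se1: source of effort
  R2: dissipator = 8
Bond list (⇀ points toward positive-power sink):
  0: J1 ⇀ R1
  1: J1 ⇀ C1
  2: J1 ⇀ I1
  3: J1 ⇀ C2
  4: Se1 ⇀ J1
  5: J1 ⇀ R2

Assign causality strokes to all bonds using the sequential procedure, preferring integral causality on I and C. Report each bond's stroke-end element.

β4 stroke at J1  (Se1 fixes effort; stroke away)
β1 stroke at J1  (C1 outputs effort q/C1)
β2 stroke at I1  (I1 outputs flow p/I1)
β0 stroke at J1  (J1 flow already set via bond 2)
β3 stroke at J1  (J1: bond 2 brought flow, rest push out)
β5 stroke at J1  (1-jn J1 has f-setter on 2)

#0 stroke→J1
#1 stroke→J1
#2 stroke→I1
#3 stroke→J1
#4 stroke→J1
#5 stroke→J1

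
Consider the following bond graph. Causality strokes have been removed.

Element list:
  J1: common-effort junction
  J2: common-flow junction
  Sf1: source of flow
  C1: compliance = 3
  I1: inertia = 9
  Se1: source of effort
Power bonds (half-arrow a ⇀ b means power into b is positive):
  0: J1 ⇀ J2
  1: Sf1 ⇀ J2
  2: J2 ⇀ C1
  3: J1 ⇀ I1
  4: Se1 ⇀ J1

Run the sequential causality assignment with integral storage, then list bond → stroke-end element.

bond 0 stroke at J2
bond 1 stroke at Sf1
bond 2 stroke at J2
bond 3 stroke at I1
bond 4 stroke at J1

b1 |Sf1  (source Sf1 imposes f)
b4 |J1  (Se1 fixes effort; stroke away)
b0 |J2  (common-e at J1 fixed by 4)
b3 |I1  (0-jn J1 has e-setter on 4)
b2 |J2  (J2 flow already set via bond 1)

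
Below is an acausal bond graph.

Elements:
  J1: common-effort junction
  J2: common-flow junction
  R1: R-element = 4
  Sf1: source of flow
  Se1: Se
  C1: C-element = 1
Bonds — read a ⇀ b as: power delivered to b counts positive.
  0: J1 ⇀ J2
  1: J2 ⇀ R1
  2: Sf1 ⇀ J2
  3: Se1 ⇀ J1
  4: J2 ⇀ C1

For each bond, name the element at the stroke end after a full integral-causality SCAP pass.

bond 2 →Sf1  (Sf1 (Sf) sets flow on bond)
bond 3 →J1  (Se1 fixes effort; stroke away)
bond 0 →J2  (0-jn J1 has e-setter on 3)
bond 1 →J2  (J2: bond 2 brought flow, rest push out)
bond 4 →J2  (J2 flow already set via bond 2)

b0 stroke at J2
b1 stroke at J2
b2 stroke at Sf1
b3 stroke at J1
b4 stroke at J2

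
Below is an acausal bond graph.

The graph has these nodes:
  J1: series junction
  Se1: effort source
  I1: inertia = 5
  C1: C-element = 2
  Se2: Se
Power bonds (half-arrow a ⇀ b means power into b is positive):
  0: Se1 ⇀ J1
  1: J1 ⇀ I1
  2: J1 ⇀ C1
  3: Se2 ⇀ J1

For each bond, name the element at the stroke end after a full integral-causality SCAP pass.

bond 0 stroke at J1
bond 1 stroke at I1
bond 2 stroke at J1
bond 3 stroke at J1

β0 stroke→J1  (source Se1 imposes e)
β3 stroke→J1  (source Se2 imposes e)
β1 stroke→I1  (I1: I, integral causality)
β2 stroke→J1  (common-f at J1 fixed by 1)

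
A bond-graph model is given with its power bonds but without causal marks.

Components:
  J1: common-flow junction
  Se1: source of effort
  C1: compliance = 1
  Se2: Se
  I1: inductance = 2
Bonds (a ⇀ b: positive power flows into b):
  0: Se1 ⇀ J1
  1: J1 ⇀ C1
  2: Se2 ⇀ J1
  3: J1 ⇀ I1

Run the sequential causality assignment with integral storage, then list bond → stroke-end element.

#0 stroke at J1  (Se1 (Se) sets effort on bond)
#2 stroke at J1  (source Se2 imposes e)
#1 stroke at J1  (C1: C, integral causality)
#3 stroke at I1  (closing 1-jn rule on J1)

β0 →J1
β1 →J1
β2 →J1
β3 →I1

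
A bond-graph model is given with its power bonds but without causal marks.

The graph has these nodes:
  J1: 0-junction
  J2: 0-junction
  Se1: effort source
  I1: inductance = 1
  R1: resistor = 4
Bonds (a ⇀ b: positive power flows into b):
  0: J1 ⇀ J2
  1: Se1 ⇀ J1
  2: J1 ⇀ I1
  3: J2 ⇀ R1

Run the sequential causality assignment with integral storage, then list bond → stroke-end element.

bond 1 stroke at J1  (Se1 (Se) sets effort on bond)
bond 0 stroke at J2  (0-jn J1 has e-setter on 1)
bond 2 stroke at I1  (J1 effort already set via bond 1)
bond 3 stroke at R1  (J2 effort already set via bond 0)

#0 stroke→J2
#1 stroke→J1
#2 stroke→I1
#3 stroke→R1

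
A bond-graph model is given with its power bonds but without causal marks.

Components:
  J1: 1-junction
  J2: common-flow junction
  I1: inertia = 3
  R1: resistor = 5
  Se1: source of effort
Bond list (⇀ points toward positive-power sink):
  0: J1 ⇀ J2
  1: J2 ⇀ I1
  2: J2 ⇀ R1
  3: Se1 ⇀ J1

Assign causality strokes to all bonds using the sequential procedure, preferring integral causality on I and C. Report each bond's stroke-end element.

bond 0 stroke→J2
bond 1 stroke→I1
bond 2 stroke→J2
bond 3 stroke→J1

b3 stroke→J1  (source Se1 imposes e)
b0 stroke→J2  (J1: last free bond brings flow in)
b1 stroke→I1  (I1 outputs flow p/I1)
b2 stroke→J2  (J2 flow already set via bond 1)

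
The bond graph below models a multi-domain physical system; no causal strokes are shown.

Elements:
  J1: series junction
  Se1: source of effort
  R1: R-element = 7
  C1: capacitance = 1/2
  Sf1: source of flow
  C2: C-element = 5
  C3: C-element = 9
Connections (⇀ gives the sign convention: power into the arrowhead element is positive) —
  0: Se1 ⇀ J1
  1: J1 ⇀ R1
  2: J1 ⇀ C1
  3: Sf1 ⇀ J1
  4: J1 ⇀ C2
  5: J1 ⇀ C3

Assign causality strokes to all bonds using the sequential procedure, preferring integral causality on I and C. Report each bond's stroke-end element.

#0 |J1  (Se1 (Se) sets effort on bond)
#3 |Sf1  (Sf1: flow source, stroke at near end)
#1 |J1  (J1 flow already set via bond 3)
#2 |J1  (common-f at J1 fixed by 3)
#4 |J1  (J1: bond 3 brought flow, rest push out)
#5 |J1  (J1 flow already set via bond 3)

bond 0 |J1
bond 1 |J1
bond 2 |J1
bond 3 |Sf1
bond 4 |J1
bond 5 |J1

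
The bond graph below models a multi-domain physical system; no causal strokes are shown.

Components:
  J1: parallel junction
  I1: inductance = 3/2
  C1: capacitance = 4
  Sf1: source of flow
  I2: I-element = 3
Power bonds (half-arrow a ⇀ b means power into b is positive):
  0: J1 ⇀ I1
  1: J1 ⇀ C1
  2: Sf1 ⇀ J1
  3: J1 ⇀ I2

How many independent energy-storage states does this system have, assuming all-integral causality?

β2 stroke at Sf1  (Sf1 fixes flow; stroke at Sf1)
β0 stroke at I1  (I1 outputs flow p/I1)
β1 stroke at J1  (C1: C, integral causality)
β3 stroke at I2  (common-e at J1 fixed by 1)

3  (C1, I1, I2 all integral)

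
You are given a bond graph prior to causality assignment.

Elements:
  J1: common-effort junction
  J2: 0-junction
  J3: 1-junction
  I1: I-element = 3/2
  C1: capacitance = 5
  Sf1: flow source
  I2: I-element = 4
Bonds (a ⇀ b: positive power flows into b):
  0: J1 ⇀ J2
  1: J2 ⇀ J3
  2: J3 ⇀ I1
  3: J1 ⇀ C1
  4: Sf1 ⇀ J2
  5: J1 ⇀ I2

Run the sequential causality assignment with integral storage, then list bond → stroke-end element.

#0 |J2
#1 |J3
#2 |I1
#3 |J1
#4 |Sf1
#5 |I2

b4 stroke→Sf1  (Sf1: flow source, stroke at near end)
b2 stroke→I1  (I1: I, integral causality)
b1 stroke→J3  (J3 flow already set via bond 2)
b0 stroke→J2  (closing 0-jn rule on J2)
b3 stroke→J1  (C1: C, integral causality)
b5 stroke→I2  (J1 effort already set via bond 3)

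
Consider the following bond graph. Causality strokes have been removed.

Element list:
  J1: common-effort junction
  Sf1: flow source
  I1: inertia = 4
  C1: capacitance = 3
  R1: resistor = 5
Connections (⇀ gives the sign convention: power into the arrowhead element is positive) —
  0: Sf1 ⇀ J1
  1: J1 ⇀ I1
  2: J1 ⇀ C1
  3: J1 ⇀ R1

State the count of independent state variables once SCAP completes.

2  (C1, I1 all integral)

#0 |Sf1  (Sf1: flow source, stroke at near end)
#1 |I1  (I1: I, integral causality)
#2 |J1  (C1 outputs effort q/C1)
#3 |R1  (J1: bond 2 brought effort, rest push out)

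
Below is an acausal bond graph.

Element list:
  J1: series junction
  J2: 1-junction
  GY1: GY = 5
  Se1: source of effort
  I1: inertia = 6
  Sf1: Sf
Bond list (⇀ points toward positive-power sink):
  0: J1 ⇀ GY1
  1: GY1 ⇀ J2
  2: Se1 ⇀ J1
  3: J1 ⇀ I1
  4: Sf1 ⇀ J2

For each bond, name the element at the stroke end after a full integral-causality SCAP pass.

b0 stroke at J1
b1 stroke at J2
b2 stroke at J1
b3 stroke at I1
b4 stroke at Sf1

b2 →J1  (Se1 (Se) sets effort on bond)
b4 →Sf1  (Sf1 (Sf) sets flow on bond)
b1 →J2  (common-f at J2 fixed by 4)
b0 →J1  (through GY1, causality inverts; strokes same side of GY1)
b3 →I1  (J1: last free bond brings flow in)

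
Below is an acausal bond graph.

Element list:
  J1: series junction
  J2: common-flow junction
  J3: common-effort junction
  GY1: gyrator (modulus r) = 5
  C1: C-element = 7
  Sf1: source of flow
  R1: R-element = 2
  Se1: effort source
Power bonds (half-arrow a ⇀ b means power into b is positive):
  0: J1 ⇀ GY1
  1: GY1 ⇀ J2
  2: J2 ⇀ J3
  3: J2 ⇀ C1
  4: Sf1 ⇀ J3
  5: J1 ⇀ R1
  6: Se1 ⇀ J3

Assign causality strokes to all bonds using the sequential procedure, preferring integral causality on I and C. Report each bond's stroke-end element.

#0 stroke at GY1
#1 stroke at GY1
#2 stroke at J2
#3 stroke at J2
#4 stroke at Sf1
#5 stroke at J1
#6 stroke at J3

bond 4 stroke→Sf1  (Sf1: flow source, stroke at near end)
bond 6 stroke→J3  (Se1 fixes effort; stroke away)
bond 2 stroke→J2  (0-jn J3 has e-setter on 6)
bond 3 stroke→J2  (C1 outputs effort q/C1)
bond 1 stroke→GY1  (closing 1-jn rule on J2)
bond 0 stroke→GY1  (GY1: gyrator matches bond 1)
bond 5 stroke→J1  (common-f at J1 fixed by 0)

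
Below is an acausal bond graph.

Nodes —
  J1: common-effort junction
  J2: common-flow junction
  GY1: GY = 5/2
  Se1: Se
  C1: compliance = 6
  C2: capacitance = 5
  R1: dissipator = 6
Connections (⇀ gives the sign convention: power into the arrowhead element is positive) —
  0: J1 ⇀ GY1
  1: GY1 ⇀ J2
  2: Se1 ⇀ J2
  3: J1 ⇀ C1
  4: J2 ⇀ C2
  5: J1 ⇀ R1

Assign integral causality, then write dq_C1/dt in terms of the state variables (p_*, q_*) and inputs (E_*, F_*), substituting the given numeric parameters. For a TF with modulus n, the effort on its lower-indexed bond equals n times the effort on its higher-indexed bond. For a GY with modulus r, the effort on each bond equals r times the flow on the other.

bond 2 stroke at J2  (Se1 fixes effort; stroke away)
bond 3 stroke at J1  (C1: C, integral causality)
bond 0 stroke at GY1  (J1 effort already set via bond 3)
bond 5 stroke at R1  (common-e at J1 fixed by 3)
bond 1 stroke at GY1  (GY1 both-in/both-out from 0)
bond 4 stroke at J2  (J2: bond 1 brought flow, rest push out)

dq_C1/dt = 2*E_Se1/5 - q_C1/36 - 2*q_C2/25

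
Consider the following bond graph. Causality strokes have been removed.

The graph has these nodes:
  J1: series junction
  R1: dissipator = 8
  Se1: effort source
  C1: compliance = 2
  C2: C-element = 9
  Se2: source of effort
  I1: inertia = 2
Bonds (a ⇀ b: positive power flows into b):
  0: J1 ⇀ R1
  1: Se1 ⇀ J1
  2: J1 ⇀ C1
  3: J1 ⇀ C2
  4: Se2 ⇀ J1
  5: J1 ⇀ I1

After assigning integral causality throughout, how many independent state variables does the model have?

b1 stroke at J1  (Se1: effort source, stroke at far end)
b4 stroke at J1  (source Se2 imposes e)
b2 stroke at J1  (C1 integral (e out))
b3 stroke at J1  (C2 integral (e out))
b5 stroke at I1  (I1: I, integral causality)
b0 stroke at J1  (1-jn J1 has f-setter on 5)

3  (C1, C2, I1 all integral)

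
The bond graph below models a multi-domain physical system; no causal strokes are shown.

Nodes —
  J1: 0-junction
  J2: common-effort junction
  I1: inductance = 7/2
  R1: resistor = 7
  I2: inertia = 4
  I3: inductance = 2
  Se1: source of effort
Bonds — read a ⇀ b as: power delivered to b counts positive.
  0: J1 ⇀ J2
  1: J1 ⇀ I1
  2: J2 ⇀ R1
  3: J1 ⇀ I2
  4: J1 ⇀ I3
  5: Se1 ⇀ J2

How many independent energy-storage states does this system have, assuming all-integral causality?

3  (I1, I2, I3 all integral)

#5 stroke at J2  (Se1 fixes effort; stroke away)
#0 stroke at J1  (common-e at J2 fixed by 5)
#2 stroke at R1  (0-jn J2 has e-setter on 5)
#1 stroke at I1  (J1 effort already set via bond 0)
#3 stroke at I2  (common-e at J1 fixed by 0)
#4 stroke at I3  (0-jn J1 has e-setter on 0)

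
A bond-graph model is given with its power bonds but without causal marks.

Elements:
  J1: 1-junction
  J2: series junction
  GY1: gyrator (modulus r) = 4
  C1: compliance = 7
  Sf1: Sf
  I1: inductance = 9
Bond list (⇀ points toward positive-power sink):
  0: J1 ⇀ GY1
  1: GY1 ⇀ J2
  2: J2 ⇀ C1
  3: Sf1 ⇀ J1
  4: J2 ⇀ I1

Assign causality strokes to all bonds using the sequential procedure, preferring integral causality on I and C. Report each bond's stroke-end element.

b0 stroke at J1
b1 stroke at J2
b2 stroke at J2
b3 stroke at Sf1
b4 stroke at I1

b3 →Sf1  (Sf1: flow source, stroke at near end)
b0 →J1  (1-jn J1 has f-setter on 3)
b1 →J2  (GY GY1: same side as bond 0)
b2 →J2  (C1: C, integral causality)
b4 →I1  (only one flow-in slot at J2)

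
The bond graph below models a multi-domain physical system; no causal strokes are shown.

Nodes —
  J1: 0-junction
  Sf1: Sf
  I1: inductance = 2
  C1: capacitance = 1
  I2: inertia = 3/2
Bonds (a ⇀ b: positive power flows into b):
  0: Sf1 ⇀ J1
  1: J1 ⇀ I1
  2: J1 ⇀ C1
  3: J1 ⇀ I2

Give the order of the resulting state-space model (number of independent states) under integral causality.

3  (C1, I1, I2 all integral)

bond 0 →Sf1  (Sf1: flow source, stroke at near end)
bond 1 →I1  (I1 outputs flow p/I1)
bond 2 →J1  (prefer integral on C1)
bond 3 →I2  (common-e at J1 fixed by 2)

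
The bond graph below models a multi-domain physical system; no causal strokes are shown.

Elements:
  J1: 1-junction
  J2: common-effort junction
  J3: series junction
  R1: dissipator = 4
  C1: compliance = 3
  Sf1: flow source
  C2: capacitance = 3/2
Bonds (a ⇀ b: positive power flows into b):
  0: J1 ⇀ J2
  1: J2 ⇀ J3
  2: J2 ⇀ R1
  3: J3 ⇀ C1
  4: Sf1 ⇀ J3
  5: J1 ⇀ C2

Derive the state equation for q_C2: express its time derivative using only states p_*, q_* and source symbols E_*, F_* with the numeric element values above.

dq_C2/dt = F_Sf1 - q_C2/6

b4 →Sf1  (Sf1 fixes flow; stroke at Sf1)
b1 →J3  (J3 flow already set via bond 4)
b3 →J3  (common-f at J3 fixed by 4)
b5 →J1  (prefer integral on C2)
b0 →J2  (only one flow-in slot at J1)
b2 →R1  (0-jn J2 has e-setter on 0)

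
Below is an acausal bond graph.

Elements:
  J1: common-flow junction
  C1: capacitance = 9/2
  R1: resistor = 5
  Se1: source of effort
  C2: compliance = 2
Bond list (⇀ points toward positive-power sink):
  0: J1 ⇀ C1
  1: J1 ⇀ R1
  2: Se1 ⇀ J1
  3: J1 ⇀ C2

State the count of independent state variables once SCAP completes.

2  (C1, C2 all integral)

b2 stroke at J1  (Se1 (Se) sets effort on bond)
b0 stroke at J1  (prefer integral on C1)
b3 stroke at J1  (C2 integral (e out))
b1 stroke at R1  (only one flow-in slot at J1)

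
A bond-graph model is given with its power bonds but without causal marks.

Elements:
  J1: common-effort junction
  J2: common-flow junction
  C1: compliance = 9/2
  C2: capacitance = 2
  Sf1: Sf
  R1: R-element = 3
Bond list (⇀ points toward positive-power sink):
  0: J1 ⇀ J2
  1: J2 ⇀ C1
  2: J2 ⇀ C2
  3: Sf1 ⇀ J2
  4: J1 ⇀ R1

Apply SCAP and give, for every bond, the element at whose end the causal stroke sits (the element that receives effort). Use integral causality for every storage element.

bond 3 →Sf1  (Sf1 (Sf) sets flow on bond)
bond 0 →J2  (1-jn J2 has f-setter on 3)
bond 1 →J2  (J2: bond 3 brought flow, rest push out)
bond 2 →J2  (1-jn J2 has f-setter on 3)
bond 4 →J1  (closing 0-jn rule on J1)

b0 stroke→J2
b1 stroke→J2
b2 stroke→J2
b3 stroke→Sf1
b4 stroke→J1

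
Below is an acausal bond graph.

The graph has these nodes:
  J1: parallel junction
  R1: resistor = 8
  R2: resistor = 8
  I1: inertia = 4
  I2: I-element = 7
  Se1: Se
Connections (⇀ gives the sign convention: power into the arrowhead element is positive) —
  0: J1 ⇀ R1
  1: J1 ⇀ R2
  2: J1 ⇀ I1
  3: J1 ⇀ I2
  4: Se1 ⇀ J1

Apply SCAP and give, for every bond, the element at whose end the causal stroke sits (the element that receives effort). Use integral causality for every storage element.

#0 stroke at R1
#1 stroke at R2
#2 stroke at I1
#3 stroke at I2
#4 stroke at J1

β4 stroke at J1  (Se1 fixes effort; stroke away)
β0 stroke at R1  (common-e at J1 fixed by 4)
β1 stroke at R2  (0-jn J1 has e-setter on 4)
β2 stroke at I1  (J1: bond 4 brought effort, rest push out)
β3 stroke at I2  (common-e at J1 fixed by 4)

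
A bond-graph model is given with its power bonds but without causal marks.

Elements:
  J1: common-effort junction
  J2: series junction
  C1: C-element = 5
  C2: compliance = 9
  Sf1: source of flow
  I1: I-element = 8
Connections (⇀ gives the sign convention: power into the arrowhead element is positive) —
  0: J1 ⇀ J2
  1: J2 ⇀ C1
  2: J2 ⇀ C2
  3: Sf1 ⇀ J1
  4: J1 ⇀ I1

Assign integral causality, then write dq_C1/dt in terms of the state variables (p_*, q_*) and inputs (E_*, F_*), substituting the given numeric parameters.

dq_C1/dt = F_Sf1 - p_I1/8

bond 3 |Sf1  (Sf1: flow source, stroke at near end)
bond 1 |J2  (prefer integral on C1)
bond 2 |J2  (C2 outputs effort q/C2)
bond 0 |J1  (only one flow-in slot at J2)
bond 4 |I1  (common-e at J1 fixed by 0)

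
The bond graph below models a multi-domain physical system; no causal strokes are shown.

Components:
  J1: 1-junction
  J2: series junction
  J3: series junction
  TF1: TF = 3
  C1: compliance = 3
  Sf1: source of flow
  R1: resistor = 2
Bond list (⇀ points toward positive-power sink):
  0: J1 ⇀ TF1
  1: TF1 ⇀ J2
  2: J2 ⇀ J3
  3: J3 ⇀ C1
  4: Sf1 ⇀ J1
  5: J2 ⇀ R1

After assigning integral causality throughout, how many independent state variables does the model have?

1  (C1 all integral)

#4 →Sf1  (Sf1 fixes flow; stroke at Sf1)
#0 →J1  (common-f at J1 fixed by 4)
#1 →TF1  (TF TF1: opposite of bond 0)
#2 →J2  (common-f at J2 fixed by 1)
#5 →J2  (common-f at J2 fixed by 1)
#3 →J3  (J3: bond 2 brought flow, rest push out)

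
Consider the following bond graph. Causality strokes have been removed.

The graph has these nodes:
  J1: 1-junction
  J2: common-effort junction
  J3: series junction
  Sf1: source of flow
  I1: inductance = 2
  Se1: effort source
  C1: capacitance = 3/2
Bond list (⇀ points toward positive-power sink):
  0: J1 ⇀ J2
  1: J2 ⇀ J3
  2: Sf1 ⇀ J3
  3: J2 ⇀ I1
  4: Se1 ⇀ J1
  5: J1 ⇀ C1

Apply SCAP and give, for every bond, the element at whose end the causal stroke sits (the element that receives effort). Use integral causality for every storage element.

#0 →J2
#1 →J3
#2 →Sf1
#3 →I1
#4 →J1
#5 →J1

bond 2 |Sf1  (source Sf1 imposes f)
bond 4 |J1  (Se1 (Se) sets effort on bond)
bond 1 |J3  (J3: bond 2 brought flow, rest push out)
bond 3 |I1  (I1 integral (f out))
bond 0 |J2  (only one effort-in slot at J2)
bond 5 |J1  (1-jn J1 has f-setter on 0)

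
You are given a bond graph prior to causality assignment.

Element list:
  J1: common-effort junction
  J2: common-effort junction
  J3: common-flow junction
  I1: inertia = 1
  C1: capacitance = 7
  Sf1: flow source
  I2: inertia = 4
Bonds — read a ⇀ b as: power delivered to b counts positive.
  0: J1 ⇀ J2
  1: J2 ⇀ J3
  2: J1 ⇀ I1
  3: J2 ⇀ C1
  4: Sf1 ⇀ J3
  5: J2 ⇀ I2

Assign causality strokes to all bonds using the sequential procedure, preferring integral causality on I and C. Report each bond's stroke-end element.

#4 stroke at Sf1  (source Sf1 imposes f)
#1 stroke at J3  (J3: bond 4 brought flow, rest push out)
#2 stroke at I1  (I1 outputs flow p/I1)
#0 stroke at J1  (closing 0-jn rule on J1)
#3 stroke at J2  (C1 integral (e out))
#5 stroke at I2  (J2: bond 3 brought effort, rest push out)

β0 stroke→J1
β1 stroke→J3
β2 stroke→I1
β3 stroke→J2
β4 stroke→Sf1
β5 stroke→I2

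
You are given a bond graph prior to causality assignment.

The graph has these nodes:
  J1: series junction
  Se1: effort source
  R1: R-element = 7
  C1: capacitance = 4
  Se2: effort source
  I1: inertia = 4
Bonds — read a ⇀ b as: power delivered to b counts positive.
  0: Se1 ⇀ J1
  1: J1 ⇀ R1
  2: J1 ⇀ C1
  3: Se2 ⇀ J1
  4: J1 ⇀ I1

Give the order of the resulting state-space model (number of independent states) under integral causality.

2  (C1, I1 all integral)

#0 stroke at J1  (Se1 fixes effort; stroke away)
#3 stroke at J1  (source Se2 imposes e)
#2 stroke at J1  (C1 outputs effort q/C1)
#4 stroke at I1  (I1: I, integral causality)
#1 stroke at J1  (1-jn J1 has f-setter on 4)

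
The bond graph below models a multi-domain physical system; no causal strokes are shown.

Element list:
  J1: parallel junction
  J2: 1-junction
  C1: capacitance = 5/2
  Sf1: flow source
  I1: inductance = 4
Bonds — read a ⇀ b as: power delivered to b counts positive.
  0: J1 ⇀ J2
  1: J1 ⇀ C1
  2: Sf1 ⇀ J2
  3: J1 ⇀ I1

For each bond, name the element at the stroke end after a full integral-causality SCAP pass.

b2 stroke at Sf1  (source Sf1 imposes f)
b0 stroke at J2  (1-jn J2 has f-setter on 2)
b1 stroke at J1  (C1 integral (e out))
b3 stroke at I1  (J1 effort already set via bond 1)

β0 →J2
β1 →J1
β2 →Sf1
β3 →I1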